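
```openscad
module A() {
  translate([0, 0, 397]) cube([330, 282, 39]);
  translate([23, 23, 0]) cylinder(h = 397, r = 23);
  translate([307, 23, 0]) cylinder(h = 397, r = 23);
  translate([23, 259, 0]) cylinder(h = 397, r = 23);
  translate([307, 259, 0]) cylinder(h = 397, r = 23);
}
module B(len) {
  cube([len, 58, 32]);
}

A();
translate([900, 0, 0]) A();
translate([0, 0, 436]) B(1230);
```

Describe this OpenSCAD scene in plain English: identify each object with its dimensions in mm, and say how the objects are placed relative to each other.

A is a simple wooden stool: a rectangular seat 330 mm (x) by 282 mm (y), 39 mm thick, top face at z = 436 mm, on four round legs, each 46 mm in diameter. The legs rest on z = 0, each leg's axis is inset half a diameter from the nearest pair of seat edges (so the leg's bounding box is flush with the corner).

B is a rectangular beam 1230 mm long (x), 58 mm deep (y), 32 mm thick (z).

The beam spans the tops of two stools placed 570 mm apart, resting at z = 436 mm.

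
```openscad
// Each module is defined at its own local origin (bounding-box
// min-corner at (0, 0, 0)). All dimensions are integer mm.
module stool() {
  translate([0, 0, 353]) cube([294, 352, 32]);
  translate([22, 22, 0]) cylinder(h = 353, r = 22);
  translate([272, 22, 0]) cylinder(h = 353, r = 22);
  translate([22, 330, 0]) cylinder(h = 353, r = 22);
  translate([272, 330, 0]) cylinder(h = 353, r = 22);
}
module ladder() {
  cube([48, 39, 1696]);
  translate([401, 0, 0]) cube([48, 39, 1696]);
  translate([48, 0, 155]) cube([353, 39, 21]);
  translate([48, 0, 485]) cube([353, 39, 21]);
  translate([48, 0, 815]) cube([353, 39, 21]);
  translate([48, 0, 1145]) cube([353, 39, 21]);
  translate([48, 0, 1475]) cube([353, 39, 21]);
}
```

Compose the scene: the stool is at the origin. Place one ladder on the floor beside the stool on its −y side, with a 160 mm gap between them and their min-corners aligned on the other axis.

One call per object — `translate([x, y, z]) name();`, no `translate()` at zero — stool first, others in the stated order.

stool();
translate([0, -199, 0]) ladder();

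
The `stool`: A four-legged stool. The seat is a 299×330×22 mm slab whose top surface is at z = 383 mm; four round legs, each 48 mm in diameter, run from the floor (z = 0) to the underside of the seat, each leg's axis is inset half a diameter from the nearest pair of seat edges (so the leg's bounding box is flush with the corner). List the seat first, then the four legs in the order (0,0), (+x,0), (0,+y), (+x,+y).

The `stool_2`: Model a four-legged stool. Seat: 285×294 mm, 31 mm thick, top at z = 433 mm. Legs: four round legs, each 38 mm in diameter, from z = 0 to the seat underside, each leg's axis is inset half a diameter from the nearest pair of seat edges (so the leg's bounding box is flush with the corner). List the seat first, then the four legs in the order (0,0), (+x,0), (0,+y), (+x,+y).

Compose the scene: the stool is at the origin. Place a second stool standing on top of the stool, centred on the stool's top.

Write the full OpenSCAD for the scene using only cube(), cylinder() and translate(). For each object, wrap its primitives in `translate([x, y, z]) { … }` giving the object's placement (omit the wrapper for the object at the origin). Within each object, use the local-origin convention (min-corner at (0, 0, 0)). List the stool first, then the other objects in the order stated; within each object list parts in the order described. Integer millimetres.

translate([0, 0, 361]) cube([299, 330, 22]);
translate([24, 24, 0]) cylinder(h = 361, r = 24);
translate([275, 24, 0]) cylinder(h = 361, r = 24);
translate([24, 306, 0]) cylinder(h = 361, r = 24);
translate([275, 306, 0]) cylinder(h = 361, r = 24);
translate([7, 18, 383]) {
  translate([0, 0, 402]) cube([285, 294, 31]);
  translate([19, 19, 0]) cylinder(h = 402, r = 19);
  translate([266, 19, 0]) cylinder(h = 402, r = 19);
  translate([19, 275, 0]) cylinder(h = 402, r = 19);
  translate([266, 275, 0]) cylinder(h = 402, r = 19);
}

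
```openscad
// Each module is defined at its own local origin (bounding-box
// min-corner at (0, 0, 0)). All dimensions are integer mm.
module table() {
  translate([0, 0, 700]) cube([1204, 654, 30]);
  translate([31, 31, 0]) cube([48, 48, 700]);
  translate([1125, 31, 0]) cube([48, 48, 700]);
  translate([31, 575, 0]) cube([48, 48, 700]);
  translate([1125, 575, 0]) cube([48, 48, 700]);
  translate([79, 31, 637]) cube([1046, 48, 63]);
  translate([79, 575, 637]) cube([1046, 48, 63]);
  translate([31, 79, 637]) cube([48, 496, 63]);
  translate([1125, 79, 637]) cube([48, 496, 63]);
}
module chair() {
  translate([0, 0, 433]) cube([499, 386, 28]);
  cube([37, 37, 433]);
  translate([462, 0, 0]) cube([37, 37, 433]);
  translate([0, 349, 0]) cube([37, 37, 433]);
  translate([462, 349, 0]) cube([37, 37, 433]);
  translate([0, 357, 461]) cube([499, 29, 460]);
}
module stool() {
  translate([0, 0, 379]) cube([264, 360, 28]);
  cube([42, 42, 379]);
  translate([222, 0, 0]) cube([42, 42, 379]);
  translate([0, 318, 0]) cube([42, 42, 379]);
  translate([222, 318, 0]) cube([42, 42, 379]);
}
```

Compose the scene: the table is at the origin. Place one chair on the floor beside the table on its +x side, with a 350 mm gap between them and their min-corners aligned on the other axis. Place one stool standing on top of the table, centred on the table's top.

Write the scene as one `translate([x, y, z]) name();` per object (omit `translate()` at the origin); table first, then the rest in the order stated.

table();
translate([1554, 0, 0]) chair();
translate([470, 147, 730]) stool();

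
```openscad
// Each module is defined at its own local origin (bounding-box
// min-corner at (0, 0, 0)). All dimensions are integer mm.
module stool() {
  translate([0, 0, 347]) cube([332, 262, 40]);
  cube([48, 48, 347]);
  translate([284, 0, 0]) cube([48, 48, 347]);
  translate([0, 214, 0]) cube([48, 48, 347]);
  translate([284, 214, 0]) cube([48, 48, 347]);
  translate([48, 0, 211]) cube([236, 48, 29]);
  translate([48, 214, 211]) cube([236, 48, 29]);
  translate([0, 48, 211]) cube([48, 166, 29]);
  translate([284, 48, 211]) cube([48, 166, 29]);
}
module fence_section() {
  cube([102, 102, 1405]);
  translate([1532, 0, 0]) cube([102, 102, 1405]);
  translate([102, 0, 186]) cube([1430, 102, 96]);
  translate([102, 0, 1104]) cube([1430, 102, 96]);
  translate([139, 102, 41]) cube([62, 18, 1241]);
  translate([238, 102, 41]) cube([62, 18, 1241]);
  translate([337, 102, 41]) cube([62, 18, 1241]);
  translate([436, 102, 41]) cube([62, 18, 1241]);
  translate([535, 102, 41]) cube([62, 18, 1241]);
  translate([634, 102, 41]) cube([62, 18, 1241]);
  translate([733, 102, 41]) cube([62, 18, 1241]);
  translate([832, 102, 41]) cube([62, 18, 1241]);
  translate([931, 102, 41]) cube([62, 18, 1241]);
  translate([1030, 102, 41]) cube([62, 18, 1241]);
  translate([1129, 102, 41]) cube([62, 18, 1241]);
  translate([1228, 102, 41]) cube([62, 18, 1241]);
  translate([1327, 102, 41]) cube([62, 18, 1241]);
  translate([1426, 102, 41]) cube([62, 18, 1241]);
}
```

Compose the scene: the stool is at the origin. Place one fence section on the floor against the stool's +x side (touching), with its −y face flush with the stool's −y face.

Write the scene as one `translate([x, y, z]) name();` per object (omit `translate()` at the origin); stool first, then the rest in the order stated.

stool();
translate([332, 0, 0]) fence_section();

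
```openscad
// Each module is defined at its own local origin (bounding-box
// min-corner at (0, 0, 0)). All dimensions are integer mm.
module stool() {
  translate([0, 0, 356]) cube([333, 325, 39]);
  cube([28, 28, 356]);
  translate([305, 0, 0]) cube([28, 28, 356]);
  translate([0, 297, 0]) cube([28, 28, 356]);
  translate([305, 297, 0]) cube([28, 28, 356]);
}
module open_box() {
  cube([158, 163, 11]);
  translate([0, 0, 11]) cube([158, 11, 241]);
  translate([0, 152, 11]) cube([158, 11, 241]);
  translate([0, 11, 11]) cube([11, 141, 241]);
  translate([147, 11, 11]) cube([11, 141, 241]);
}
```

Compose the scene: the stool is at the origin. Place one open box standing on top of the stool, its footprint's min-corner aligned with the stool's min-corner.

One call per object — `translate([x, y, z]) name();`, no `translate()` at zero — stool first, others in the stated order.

stool();
translate([0, 0, 395]) open_box();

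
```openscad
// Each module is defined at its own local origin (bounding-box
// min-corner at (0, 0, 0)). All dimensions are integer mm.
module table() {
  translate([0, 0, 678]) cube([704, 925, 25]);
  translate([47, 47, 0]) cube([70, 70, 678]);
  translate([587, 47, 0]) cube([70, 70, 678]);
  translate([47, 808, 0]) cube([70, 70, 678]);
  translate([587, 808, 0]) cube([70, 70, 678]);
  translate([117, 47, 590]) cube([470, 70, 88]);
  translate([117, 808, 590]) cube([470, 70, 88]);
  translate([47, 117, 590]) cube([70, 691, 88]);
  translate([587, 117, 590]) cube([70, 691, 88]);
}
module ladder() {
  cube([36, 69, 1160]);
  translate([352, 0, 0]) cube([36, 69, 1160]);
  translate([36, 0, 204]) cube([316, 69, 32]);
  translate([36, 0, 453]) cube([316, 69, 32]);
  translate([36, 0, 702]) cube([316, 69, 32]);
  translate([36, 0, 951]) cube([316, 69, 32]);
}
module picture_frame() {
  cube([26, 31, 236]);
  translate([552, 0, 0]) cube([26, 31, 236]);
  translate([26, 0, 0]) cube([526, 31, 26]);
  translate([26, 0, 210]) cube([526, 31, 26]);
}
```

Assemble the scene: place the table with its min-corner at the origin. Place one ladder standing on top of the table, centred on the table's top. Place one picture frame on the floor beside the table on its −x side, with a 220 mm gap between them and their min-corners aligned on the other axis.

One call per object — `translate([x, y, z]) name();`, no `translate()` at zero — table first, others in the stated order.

table();
translate([158, 428, 703]) ladder();
translate([-798, 0, 0]) picture_frame();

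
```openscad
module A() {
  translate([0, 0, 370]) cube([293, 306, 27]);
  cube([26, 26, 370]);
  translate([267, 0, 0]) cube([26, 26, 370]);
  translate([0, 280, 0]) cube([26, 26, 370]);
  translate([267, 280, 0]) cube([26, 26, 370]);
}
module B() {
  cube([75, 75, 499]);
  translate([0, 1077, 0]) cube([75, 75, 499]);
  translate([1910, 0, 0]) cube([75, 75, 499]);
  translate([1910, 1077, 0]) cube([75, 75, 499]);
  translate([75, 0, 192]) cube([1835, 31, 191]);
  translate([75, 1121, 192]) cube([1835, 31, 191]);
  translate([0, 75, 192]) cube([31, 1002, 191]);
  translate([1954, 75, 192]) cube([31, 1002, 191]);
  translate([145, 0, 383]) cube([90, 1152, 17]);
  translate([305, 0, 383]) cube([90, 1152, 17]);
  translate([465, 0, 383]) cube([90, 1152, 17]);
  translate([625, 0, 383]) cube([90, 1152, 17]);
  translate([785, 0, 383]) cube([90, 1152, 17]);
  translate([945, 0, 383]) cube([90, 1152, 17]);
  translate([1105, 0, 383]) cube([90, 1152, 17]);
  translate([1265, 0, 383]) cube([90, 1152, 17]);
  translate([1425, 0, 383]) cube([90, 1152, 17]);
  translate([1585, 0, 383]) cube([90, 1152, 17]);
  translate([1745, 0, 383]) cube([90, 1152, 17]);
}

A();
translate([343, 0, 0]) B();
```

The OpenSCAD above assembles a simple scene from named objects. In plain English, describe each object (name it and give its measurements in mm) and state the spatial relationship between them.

A is a four-legged stool. The seat is a 293×306×27 mm slab whose top surface is at z = 397 mm; four square legs, each 26×26 mm in cross-section, run from the floor (z = 0) to the underside of the seat, each flush with a corner of the seat.

B is a bed frame 1985 mm long (x) by 1152 mm wide (y). Four 75×75 mm corner posts, 499 mm tall, at the corners of the footprint. Four rails of 31 mm thickness and 191 mm height run between adjacent posts with their undersides at z = 192 mm, their outer faces flush with the outside of the frame (the two x-running rails run between the posts' inner faces; the two y-running rails run between the posts' inner faces). 11 slats, each 90 mm wide (x) and 17 mm thick, lie across the top of the two x-running rails, running the full 1152 mm width of the frame in y; the slats are evenly spaced along x between the inner faces of the end posts with equal gaps (rounded down to the nearest mm) at the −x end and between each pair — any rounding remainder accumulates at the +x end.

The bed frame is on the floor beside the stool on its +x side.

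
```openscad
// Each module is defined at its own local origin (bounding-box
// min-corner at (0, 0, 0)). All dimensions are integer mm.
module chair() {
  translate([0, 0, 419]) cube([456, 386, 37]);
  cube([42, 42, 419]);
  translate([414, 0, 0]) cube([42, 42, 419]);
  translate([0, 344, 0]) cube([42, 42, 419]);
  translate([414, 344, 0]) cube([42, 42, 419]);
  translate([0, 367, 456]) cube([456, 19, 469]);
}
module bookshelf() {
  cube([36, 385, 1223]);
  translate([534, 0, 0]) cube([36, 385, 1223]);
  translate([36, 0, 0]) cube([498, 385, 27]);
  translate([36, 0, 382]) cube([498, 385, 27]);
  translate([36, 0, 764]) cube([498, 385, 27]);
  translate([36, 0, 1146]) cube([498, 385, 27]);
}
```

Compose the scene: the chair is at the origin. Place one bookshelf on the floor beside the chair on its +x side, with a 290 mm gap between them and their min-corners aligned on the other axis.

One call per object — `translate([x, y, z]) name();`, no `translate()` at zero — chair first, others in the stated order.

chair();
translate([746, 0, 0]) bookshelf();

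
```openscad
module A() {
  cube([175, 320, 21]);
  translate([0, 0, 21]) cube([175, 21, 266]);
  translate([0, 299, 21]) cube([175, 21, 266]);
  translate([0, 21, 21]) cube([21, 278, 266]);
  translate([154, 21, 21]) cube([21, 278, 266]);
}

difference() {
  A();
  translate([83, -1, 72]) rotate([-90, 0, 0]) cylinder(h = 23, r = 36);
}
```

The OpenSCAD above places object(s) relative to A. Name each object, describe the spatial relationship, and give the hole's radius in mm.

The subtracted cylinder has r = 36 mm.

A is an open box. The open box has a circular hole through its front wall. The hole's radius is 36 mm.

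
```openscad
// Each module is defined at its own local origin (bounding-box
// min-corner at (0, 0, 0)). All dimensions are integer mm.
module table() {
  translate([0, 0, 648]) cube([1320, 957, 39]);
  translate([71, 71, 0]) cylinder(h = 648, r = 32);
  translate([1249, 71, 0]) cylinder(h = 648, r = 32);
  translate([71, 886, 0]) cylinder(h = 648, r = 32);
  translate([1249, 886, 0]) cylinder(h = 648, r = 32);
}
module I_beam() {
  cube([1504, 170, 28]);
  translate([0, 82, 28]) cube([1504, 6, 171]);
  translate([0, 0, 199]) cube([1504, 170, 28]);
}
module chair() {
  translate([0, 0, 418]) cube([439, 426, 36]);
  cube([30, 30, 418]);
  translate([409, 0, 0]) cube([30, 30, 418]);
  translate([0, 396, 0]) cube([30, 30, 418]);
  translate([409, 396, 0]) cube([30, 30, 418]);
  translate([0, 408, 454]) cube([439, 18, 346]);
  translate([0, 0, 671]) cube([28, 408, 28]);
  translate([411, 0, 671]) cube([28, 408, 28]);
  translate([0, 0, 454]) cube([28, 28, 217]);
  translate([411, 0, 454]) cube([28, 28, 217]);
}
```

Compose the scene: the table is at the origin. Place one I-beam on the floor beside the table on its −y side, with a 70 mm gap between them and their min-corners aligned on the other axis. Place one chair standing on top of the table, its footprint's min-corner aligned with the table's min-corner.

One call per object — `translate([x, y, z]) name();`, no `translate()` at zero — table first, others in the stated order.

table();
translate([0, -240, 0]) I_beam();
translate([0, 0, 687]) chair();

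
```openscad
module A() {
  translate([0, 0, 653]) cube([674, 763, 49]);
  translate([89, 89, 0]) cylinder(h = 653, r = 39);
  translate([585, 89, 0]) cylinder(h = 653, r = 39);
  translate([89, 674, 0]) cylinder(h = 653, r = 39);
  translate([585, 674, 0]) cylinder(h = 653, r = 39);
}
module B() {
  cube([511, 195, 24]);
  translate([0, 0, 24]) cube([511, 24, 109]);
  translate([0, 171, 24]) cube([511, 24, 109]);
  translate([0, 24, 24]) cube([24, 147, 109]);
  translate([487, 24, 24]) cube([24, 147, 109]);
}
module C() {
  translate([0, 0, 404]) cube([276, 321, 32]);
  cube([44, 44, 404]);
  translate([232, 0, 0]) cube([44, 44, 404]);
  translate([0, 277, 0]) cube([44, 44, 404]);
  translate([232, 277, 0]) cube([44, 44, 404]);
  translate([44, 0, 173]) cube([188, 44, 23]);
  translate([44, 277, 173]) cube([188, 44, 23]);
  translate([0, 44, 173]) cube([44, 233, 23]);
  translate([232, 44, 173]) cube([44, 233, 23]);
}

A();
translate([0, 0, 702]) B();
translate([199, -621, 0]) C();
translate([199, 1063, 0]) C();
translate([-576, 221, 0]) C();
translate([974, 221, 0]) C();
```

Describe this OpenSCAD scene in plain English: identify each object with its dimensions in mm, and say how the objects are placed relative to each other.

A is a table: top 674 mm (x) × 763 mm (y), 49 mm thick, upper face at z = 702 mm, on four round legs of 78 mm diameter, each leg's bounding box inset 50 mm from the nearest pair of top edges, running from z = 0 to the bottom of the top.

B is an open-topped rectangular box: outside dimensions 511×195×133 mm, with a uniform wall and base thickness of 24 mm. The base is a full 511×195 slab on the floor; four walls sit on top of the base. The front and back walls (the −y and +y sides) span the full width; the two side walls fit between them.

C is a four-legged stool. The seat is a 276×321×32 mm slab whose top surface is at z = 436 mm; four square legs, each 44×44 mm in cross-section, run from the floor (z = 0) to the underside of the seat, each flush with a corner of the seat. Four stretchers, 44 mm wide and 23 mm tall, connect adjacent legs with their undersides at z = 173 mm, each running between the inner faces of the legs it joins and aligned with the legs' outer faces on the other axis.

The open box is on top of the table. Four stools sit around the table at the −y, +y, −x, +x sides.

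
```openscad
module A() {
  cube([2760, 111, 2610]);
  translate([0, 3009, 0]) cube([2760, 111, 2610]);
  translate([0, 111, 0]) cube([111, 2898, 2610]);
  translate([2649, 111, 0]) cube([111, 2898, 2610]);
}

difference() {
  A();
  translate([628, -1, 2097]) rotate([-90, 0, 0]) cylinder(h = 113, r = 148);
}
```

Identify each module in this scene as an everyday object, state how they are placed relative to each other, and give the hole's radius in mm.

A is a house frame. The house frame has a circular hole through its front wall. The hole's radius is 148 mm.

The subtracted cylinder has r = 148 mm.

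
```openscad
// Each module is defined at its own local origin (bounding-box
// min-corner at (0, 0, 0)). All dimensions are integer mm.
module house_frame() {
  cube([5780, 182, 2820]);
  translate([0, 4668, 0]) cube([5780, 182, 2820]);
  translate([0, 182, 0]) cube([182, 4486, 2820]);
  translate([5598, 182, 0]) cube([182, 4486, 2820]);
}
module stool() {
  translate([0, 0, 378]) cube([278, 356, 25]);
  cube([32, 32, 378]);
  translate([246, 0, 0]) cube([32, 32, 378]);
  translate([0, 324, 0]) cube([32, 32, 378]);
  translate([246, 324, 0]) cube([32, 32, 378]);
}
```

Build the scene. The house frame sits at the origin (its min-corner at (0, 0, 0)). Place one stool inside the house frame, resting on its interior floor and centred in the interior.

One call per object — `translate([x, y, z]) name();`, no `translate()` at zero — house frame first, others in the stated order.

house_frame();
translate([2751, 2247, 0]) stool();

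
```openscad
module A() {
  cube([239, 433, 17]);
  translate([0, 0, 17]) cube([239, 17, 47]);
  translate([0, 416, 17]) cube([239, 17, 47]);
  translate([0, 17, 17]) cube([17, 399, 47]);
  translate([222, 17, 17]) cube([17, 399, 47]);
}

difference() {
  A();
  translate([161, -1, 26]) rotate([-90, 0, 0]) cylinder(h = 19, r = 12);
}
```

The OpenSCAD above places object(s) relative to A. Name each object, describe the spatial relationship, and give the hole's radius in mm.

The subtracted cylinder has r = 12 mm.

A is an open box. The open box has a circular hole through its front wall. The hole's radius is 12 mm.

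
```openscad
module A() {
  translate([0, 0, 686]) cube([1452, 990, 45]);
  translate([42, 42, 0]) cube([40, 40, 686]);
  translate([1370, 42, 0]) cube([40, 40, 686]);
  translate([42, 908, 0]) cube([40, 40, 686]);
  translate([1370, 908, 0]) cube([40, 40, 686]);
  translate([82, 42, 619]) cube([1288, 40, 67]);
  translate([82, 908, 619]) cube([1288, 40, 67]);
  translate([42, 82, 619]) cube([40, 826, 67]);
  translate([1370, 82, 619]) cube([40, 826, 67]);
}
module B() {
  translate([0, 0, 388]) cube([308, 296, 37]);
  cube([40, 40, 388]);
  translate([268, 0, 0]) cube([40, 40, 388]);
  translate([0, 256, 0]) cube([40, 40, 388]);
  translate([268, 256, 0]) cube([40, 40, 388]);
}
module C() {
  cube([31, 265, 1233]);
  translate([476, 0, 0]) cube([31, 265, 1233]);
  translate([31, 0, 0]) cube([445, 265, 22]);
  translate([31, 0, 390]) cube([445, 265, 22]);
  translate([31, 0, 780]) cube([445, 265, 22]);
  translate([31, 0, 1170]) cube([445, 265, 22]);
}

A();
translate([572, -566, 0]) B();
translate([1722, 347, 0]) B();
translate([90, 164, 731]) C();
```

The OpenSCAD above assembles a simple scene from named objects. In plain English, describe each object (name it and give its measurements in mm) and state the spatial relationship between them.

A is a table: top 1452 mm (x) × 990 mm (y), 45 mm thick, upper face at z = 731 mm, on four 40×40 mm square legs, each inset 42 mm from the nearest pair of top edges, running from z = 0 to the bottom of the top. Four apron rails, 40 mm thick and 67 mm tall, run between adjacent legs with their top edges flush with the underside of the top and their outer faces flush with the legs' outer faces.

B is a four-legged stool. The seat is 308×296 mm, 37 mm thick, top at z = 425 mm. It stands on four square legs, each 40×40 mm in cross-section, from z = 0 to the seat underside, each flush with a corner of the seat.

C is a bookshelf 507 mm wide overall, 265 mm deep and 1233 mm tall. The two sides are 31 mm thick vertical panels. 4 horizontal shelves of 22 mm thickness span between the inner faces of the sides; the lowest shelf sits on the floor and shelves are stacked with a clear vertical gap of 368 mm between each pair.

Two stools sit around the table at the −y, +x sides. The bookshelf is on top of the table.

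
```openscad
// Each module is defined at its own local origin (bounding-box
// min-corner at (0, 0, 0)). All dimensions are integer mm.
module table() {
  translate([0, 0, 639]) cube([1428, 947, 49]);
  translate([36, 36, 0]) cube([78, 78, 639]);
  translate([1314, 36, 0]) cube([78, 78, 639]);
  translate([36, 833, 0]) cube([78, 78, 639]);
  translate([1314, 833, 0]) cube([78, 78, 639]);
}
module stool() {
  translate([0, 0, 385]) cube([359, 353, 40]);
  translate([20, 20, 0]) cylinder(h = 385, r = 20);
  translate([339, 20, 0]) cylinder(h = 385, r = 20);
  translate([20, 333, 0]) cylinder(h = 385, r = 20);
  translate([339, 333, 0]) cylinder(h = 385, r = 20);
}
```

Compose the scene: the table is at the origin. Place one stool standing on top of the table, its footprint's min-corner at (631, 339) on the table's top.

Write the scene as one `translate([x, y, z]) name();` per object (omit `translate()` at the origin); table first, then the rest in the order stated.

table();
translate([631, 339, 688]) stool();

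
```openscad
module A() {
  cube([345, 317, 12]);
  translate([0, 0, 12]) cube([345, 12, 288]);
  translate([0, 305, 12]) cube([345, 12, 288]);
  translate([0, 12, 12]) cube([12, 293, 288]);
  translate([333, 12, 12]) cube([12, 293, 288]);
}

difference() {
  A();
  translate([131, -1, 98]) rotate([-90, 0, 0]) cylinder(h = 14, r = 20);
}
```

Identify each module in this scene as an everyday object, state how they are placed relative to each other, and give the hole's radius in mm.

The subtracted cylinder has r = 20 mm.

A is an open box. The open box has a circular hole through its front wall. The hole's radius is 20 mm.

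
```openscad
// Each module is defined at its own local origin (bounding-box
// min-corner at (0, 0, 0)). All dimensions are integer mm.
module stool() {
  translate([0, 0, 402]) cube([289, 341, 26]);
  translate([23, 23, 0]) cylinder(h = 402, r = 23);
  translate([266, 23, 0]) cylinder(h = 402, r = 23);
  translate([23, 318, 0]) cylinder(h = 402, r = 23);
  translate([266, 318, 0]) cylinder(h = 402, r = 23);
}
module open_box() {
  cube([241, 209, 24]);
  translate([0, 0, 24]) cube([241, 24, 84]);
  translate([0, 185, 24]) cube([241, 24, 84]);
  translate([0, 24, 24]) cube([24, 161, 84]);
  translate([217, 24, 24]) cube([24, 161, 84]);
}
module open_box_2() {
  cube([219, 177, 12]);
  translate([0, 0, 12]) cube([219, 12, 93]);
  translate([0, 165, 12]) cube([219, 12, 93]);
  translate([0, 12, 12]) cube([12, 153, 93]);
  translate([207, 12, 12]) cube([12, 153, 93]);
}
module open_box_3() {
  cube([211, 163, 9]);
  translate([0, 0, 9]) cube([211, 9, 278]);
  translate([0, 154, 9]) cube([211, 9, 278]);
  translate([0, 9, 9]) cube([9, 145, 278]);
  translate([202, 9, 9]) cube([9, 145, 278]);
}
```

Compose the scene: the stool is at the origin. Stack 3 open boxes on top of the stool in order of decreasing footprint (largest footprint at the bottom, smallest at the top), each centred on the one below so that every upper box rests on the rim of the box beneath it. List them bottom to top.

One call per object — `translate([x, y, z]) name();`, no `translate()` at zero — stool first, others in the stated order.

stool();
translate([24, 66, 428]) open_box();
translate([35, 82, 536]) open_box_2();
translate([39, 89, 641]) open_box_3();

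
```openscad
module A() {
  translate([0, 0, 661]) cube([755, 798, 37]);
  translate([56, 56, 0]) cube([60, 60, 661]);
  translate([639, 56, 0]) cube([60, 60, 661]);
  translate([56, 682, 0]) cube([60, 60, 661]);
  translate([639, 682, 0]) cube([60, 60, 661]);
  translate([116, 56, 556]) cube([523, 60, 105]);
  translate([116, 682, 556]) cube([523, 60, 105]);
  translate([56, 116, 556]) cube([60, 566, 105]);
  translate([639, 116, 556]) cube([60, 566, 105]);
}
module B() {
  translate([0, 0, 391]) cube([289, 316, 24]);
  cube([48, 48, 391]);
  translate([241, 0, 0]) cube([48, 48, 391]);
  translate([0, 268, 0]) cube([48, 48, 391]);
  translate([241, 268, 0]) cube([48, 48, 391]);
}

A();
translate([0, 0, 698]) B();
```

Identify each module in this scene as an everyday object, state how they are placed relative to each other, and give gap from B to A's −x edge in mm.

A is a table. B is a stool. The stool is on top of the table. The gap from the stool to the table's −x edge is 0 mm.

The stool's min-x is at 0; the table's min-x is 0; gap = 0 mm.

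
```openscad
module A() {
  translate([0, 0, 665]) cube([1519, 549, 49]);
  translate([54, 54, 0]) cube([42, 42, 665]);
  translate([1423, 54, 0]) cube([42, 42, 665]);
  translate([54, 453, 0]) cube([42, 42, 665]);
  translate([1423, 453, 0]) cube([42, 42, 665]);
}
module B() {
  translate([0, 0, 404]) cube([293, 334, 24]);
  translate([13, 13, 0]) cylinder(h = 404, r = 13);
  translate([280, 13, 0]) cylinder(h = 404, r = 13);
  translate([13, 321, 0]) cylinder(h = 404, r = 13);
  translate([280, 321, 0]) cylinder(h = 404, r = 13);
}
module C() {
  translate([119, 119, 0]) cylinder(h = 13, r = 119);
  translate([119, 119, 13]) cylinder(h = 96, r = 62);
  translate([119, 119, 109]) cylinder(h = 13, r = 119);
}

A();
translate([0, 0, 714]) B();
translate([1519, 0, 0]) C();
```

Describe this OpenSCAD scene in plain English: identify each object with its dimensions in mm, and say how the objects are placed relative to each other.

A is a table with a 1519×549 mm rectangular top, 49 mm thick, top surface at z = 714 mm, supported by four 42×42 mm square legs, each inset 54 mm from the nearest pair of top edges, running from the floor.

B is a four-legged stool. The seat is a 293×334×24 mm slab whose top surface is at z = 428 mm; four round legs, each 26 mm in diameter, run from the floor (z = 0) to the underside of the seat, each leg's axis is inset half a diameter from the nearest pair of seat edges (so the leg's bounding box is flush with the corner).

C is a spool: two coaxial disc flanges of radius 119 mm and thickness 13 mm, joined by a core cylinder of radius 62 mm and height 96 mm. The lower flange rests on z = 0 and the three cylinders share a vertical axis.

The stool is on top of the table. The spool is against the table's +x side, with their −y faces flush.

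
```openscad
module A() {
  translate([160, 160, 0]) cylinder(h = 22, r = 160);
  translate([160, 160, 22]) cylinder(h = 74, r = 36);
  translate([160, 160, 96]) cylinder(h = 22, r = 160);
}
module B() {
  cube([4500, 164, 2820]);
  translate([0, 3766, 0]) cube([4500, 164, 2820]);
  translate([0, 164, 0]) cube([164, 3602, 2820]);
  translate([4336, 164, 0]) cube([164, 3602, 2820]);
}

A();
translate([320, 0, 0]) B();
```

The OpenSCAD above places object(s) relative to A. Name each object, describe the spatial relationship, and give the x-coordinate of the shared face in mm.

The spool's +x face and the house frame's −x face are both at x = 320 mm.

A is a spool. B is a house frame. The house frame is against the spool's +x side, with their −y faces flush. The x-coordinate of the shared face is 320 mm.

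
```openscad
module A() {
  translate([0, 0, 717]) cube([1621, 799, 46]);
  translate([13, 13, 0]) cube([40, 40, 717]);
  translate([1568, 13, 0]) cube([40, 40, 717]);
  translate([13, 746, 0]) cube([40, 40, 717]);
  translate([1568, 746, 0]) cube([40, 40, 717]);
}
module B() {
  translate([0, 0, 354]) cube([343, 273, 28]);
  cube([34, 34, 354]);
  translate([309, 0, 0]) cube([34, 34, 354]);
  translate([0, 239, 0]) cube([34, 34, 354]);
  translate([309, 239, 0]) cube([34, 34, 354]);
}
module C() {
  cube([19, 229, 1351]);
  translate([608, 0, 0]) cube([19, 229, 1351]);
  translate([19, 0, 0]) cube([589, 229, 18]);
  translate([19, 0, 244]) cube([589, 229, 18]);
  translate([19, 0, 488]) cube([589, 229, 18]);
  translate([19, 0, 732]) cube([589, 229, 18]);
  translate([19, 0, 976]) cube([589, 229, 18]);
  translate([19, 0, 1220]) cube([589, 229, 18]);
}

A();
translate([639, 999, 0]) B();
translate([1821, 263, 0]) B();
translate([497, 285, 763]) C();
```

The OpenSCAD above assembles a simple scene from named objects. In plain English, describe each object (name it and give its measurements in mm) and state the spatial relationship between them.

A is a table with a 1621×799 mm rectangular top, 46 mm thick, top surface at z = 763 mm, supported by four 40×40 mm square legs, each inset 13 mm from the nearest pair of top edges, running from the floor.

B is a simple wooden stool: a rectangular seat 343 mm (x) by 273 mm (y), 28 mm thick, top face at z = 382 mm, on four square legs, each 34×34 mm in cross-section. The legs rest on z = 0, each flush with a corner of the seat.

C is an open bookshelf. Two side panels, each 19 mm thick, 229 mm deep and 1351 mm tall, stand 627 mm apart (outside-to-outside). Between them sit 6 shelves, each 18 mm thick and 229 mm deep, spanning the full gap between the sides. The bottom shelf rests on the floor (its underside at z = 0) and the clear gap between one shelf's top and the next shelf's underside is 226 mm.

Two stools sit around the table at the +y, +x sides. The bookshelf is on top of the table, centred.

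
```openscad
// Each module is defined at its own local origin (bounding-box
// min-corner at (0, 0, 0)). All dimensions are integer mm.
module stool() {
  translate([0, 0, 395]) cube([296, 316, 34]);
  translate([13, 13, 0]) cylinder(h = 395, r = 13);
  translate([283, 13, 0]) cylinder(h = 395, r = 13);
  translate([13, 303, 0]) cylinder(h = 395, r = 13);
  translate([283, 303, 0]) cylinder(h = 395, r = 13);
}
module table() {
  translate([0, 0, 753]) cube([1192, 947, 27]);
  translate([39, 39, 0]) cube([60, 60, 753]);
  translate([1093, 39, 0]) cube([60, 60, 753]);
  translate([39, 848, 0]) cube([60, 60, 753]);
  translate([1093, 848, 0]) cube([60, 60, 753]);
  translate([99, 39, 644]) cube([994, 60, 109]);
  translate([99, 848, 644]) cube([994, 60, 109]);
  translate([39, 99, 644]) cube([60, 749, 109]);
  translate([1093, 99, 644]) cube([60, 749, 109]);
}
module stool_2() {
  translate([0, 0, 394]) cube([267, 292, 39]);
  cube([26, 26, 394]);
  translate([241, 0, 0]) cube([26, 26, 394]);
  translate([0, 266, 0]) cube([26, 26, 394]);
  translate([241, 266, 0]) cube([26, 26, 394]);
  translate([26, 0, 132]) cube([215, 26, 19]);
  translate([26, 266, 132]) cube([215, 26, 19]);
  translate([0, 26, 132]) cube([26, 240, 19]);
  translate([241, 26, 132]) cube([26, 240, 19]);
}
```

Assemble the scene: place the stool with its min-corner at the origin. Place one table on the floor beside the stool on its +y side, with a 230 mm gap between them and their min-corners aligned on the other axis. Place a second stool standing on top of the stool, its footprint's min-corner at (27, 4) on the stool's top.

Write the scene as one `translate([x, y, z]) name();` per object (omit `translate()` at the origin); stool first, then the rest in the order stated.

stool();
translate([0, 546, 0]) table();
translate([27, 4, 429]) stool_2();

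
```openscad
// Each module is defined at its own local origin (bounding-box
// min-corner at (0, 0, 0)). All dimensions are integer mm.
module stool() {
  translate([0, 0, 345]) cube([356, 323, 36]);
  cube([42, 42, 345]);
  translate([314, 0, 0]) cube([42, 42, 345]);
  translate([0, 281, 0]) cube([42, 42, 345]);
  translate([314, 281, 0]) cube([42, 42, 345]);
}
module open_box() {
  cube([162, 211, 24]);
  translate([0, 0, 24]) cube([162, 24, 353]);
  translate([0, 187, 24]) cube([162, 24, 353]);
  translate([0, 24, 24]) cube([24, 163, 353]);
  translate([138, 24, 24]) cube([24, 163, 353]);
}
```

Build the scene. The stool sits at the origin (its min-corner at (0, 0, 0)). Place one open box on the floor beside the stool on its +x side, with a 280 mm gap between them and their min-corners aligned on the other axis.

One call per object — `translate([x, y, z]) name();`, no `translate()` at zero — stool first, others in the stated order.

stool();
translate([636, 0, 0]) open_box();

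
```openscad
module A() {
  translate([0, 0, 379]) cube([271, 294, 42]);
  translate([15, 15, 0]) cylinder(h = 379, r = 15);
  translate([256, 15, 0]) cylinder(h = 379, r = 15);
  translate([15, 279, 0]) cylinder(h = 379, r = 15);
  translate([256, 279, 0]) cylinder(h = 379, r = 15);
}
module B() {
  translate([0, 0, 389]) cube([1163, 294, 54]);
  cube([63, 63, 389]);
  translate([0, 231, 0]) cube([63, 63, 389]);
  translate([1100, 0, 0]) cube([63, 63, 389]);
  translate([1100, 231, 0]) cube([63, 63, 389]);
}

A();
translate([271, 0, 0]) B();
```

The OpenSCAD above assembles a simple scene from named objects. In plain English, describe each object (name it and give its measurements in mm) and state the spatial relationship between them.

A is a simple wooden stool: a rectangular seat 271 mm (x) by 294 mm (y), 42 mm thick, top face at z = 421 mm, on four round legs, each 30 mm in diameter. The legs rest on z = 0, each leg's axis is inset half a diameter from the nearest pair of seat edges (so the leg's bounding box is flush with the corner).

B is a bench: a 1163×294 mm seat slab, 54 mm thick, top at z = 443 mm, on four 63×63 mm square legs flush with the seat corners and standing on z = 0.

The bench is against the stool's +x side, with their −y faces flush.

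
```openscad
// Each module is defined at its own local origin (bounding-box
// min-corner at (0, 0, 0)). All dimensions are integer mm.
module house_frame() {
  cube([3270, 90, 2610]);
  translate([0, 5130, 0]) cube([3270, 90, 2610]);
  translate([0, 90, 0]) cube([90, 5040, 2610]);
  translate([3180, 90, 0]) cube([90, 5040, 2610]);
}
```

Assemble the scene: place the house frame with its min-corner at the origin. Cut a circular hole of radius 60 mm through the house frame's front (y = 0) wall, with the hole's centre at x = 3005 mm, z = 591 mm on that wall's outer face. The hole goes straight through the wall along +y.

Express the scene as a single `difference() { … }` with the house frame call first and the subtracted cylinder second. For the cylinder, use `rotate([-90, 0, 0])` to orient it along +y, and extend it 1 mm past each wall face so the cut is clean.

difference() {
  house_frame();
  translate([3005, -1, 591]) rotate([-90, 0, 0]) cylinder(h = 92, r = 60);
}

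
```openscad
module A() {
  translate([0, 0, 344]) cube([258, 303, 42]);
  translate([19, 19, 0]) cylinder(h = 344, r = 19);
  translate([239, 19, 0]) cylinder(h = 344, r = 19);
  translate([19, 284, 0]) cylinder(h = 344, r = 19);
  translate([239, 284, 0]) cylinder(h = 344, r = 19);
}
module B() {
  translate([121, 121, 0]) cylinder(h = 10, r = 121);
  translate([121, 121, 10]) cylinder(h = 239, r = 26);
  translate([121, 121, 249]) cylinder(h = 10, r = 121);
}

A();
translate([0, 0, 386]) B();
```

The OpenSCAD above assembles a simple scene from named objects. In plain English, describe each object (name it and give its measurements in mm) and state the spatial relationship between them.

A is a simple wooden stool: a rectangular seat 258 mm (x) by 303 mm (y), 42 mm thick, top face at z = 386 mm, on four round legs, each 38 mm in diameter. The legs rest on z = 0, each leg's axis is inset half a diameter from the nearest pair of seat edges (so the leg's bounding box is flush with the corner).

B is a spool: two coaxial disc flanges of radius 121 mm and thickness 10 mm, joined by a core cylinder of radius 26 mm and height 239 mm. The lower flange rests on z = 0 and the three cylinders share a vertical axis.

The spool is on top of the stool.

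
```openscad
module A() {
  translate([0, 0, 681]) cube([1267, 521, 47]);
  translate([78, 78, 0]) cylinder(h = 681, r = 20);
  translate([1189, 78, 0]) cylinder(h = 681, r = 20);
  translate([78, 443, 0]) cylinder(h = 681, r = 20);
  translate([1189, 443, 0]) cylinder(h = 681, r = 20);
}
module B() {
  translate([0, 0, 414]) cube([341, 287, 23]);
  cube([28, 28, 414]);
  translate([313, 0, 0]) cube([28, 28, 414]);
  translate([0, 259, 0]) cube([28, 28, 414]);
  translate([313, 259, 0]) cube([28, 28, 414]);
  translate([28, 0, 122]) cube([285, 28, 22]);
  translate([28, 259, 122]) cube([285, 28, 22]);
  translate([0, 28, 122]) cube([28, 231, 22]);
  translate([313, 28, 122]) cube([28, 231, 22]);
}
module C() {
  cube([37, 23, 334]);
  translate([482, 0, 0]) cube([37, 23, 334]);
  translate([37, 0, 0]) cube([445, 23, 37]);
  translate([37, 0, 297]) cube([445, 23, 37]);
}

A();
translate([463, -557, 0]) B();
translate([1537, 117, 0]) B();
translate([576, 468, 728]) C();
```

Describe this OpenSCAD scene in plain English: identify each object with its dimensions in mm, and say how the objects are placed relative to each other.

A is a table with a 1267×521 mm rectangular top, 47 mm thick, top surface at z = 728 mm, supported by four round legs of 40 mm diameter, each leg's bounding box inset 58 mm from the nearest pair of top edges, running from the floor.

B is a simple wooden stool: a rectangular seat 341 mm (x) by 287 mm (y), 23 mm thick, top face at z = 437 mm, on four square legs, each 28×28 mm in cross-section. The legs rest on z = 0, each flush with a corner of the seat. Four stretchers, 28 mm wide and 22 mm tall, connect adjacent legs with their undersides at z = 122 mm, each running between the inner faces of the legs it joins and aligned with the legs' outer faces on the other axis.

C is a picture frame with a 445×260 mm rectangular opening (x by z) and a uniform 37 mm border on every side. Frame depth is 23 mm along y. It is built from two vertical stiles running the full outside height and two horizontal rails spanning the gap between the stiles.

Two stools sit around the table at the −y, +x sides. The picture frame is on top of the table.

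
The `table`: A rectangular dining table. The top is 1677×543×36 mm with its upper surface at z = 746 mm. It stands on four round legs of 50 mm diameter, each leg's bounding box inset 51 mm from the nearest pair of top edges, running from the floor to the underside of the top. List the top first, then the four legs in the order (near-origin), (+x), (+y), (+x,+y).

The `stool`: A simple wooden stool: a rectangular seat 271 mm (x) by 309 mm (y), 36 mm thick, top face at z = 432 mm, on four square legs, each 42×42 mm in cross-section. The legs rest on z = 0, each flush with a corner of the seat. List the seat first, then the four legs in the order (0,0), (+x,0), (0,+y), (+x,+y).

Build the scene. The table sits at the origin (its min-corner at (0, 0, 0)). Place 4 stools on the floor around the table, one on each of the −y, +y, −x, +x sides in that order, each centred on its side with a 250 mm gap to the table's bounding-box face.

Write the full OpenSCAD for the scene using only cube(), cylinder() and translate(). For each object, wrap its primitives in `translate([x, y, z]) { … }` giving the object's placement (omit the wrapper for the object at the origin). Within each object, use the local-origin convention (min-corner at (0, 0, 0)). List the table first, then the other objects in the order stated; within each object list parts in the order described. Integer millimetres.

translate([0, 0, 710]) cube([1677, 543, 36]);
translate([76, 76, 0]) cylinder(h = 710, r = 25);
translate([1601, 76, 0]) cylinder(h = 710, r = 25);
translate([76, 467, 0]) cylinder(h = 710, r = 25);
translate([1601, 467, 0]) cylinder(h = 710, r = 25);
translate([703, -559, 0]) {
  translate([0, 0, 396]) cube([271, 309, 36]);
  cube([42, 42, 396]);
  translate([229, 0, 0]) cube([42, 42, 396]);
  translate([0, 267, 0]) cube([42, 42, 396]);
  translate([229, 267, 0]) cube([42, 42, 396]);
}
translate([703, 793, 0]) {
  translate([0, 0, 396]) cube([271, 309, 36]);
  cube([42, 42, 396]);
  translate([229, 0, 0]) cube([42, 42, 396]);
  translate([0, 267, 0]) cube([42, 42, 396]);
  translate([229, 267, 0]) cube([42, 42, 396]);
}
translate([-521, 117, 0]) {
  translate([0, 0, 396]) cube([271, 309, 36]);
  cube([42, 42, 396]);
  translate([229, 0, 0]) cube([42, 42, 396]);
  translate([0, 267, 0]) cube([42, 42, 396]);
  translate([229, 267, 0]) cube([42, 42, 396]);
}
translate([1927, 117, 0]) {
  translate([0, 0, 396]) cube([271, 309, 36]);
  cube([42, 42, 396]);
  translate([229, 0, 0]) cube([42, 42, 396]);
  translate([0, 267, 0]) cube([42, 42, 396]);
  translate([229, 267, 0]) cube([42, 42, 396]);
}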